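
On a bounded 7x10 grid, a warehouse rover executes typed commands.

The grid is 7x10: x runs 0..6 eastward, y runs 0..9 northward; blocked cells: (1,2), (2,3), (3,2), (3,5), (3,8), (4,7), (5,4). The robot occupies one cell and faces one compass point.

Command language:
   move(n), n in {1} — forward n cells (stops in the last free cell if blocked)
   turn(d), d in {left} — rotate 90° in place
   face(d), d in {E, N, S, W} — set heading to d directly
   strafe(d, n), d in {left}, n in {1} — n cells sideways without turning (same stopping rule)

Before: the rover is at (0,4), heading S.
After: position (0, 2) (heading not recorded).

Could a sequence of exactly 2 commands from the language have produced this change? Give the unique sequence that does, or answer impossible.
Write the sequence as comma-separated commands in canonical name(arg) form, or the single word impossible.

begin: at (0,4), heading S
step 1 (move(1)): at (0,3), heading S
step 2 (move(1)): at (0,2), heading S
uniquely the one of 49 2-step routes that fits.

move(1), move(1)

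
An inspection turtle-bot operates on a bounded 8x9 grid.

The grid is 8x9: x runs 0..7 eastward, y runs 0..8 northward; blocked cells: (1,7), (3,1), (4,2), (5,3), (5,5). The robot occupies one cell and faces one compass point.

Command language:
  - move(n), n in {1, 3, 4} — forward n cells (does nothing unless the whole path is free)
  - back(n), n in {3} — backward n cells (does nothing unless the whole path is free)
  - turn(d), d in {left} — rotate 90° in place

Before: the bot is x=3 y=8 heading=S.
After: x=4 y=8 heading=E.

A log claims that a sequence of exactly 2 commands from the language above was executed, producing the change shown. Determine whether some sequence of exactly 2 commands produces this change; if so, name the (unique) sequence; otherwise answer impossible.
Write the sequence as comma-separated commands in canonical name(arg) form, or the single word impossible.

key: position moved to (4,8) AND the heading swung to E — translation plus rotation needed
initial: x=3 y=8 heading=S
[1] after turn(left): x=3 y=8 heading=E
[2] after move(1): x=4 y=8 heading=E
no rival 2-sequence matches.

turn(left), move(1)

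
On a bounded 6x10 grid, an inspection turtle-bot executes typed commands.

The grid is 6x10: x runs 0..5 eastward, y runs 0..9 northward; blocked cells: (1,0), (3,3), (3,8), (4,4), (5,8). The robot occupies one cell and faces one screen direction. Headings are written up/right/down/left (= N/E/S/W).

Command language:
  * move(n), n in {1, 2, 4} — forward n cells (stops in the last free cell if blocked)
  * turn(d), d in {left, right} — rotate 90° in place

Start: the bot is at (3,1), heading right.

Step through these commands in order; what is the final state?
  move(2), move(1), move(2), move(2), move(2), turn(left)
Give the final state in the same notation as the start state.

t0: at (3,1), heading right
1. move(2) → at (5,1), heading right
2. move(1) → at (5,1), heading right
3. move(2) → at (5,1), heading right
4. move(2) → at (5,1), heading right
5. move(2) → at (5,1), heading right
6. turn(left) → at (5,1), heading up

at (5,1), heading up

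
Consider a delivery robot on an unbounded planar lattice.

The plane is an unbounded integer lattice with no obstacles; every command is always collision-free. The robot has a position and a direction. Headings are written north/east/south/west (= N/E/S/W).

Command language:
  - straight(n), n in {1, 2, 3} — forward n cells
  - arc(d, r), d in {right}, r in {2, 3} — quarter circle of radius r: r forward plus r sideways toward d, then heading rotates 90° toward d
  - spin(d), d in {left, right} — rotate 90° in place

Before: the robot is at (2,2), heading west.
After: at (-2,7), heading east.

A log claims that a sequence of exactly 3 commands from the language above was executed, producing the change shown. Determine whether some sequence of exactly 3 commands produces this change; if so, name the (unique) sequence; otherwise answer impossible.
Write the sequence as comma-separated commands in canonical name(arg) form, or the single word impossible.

key: running arc(right, 2) before straight(3) would end elsewhere — order is forced
initial: at (2,2), heading west
t=1 straight(3) ⇒ at (-1,2), heading west
t=2 arc(right, 3) ⇒ at (-4,5), heading north
t=3 arc(right, 2) ⇒ at (-2,7), heading east
uniquely the one of 343 3-step routes that fits.

straight(3), arc(right, 3), arc(right, 2)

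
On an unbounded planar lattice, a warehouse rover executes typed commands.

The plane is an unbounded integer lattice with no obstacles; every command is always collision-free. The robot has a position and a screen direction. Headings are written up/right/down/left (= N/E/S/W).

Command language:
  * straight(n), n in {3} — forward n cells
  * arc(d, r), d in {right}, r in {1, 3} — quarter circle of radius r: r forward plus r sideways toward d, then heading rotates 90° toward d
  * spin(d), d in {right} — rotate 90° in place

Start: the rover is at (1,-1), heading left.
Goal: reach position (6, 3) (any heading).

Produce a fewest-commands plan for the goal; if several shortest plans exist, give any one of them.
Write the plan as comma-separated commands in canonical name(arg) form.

initial: at (1,-1), heading left
t=1 arc(right, 1) ⇒ at (0,0), heading up
t=2 arc(right, 3) ⇒ at (3,3), heading right
t=3 straight(3) ⇒ at (6,3), heading right
nothing shorter than 3 reaches the goal.

arc(right, 1), arc(right, 3), straight(3)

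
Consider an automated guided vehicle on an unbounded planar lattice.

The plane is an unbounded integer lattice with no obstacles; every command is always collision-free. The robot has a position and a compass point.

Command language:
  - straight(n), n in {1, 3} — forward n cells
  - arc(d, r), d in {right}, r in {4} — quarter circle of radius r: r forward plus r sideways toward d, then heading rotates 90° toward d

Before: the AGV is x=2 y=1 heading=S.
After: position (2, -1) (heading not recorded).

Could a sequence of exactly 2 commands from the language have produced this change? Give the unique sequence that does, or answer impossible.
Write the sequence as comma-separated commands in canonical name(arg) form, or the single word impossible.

initial: x=2 y=1 heading=S
step 1 (straight(1)): x=2 y=0 heading=S
step 2 (straight(1)): x=2 y=-1 heading=S
uniquely the one of 9 2-step routes that fits.

straight(1), straight(1)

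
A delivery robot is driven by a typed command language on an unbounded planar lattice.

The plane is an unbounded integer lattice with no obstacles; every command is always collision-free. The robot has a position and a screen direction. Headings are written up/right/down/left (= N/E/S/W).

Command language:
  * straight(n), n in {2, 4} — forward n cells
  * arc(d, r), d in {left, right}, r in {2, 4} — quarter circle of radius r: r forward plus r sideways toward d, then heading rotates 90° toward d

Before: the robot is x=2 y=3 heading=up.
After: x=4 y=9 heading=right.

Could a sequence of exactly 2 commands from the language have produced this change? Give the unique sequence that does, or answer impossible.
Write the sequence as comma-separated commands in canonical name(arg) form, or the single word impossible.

straight(4), arc(right, 2)

key: position moved to (4,9) AND the heading swung to E — translation plus rotation needed
initial: x=2 y=3 heading=up
[1] after straight(4): x=2 y=7 heading=up
[2] after arc(right, 2): x=4 y=9 heading=right
no other 2-command option fits: unique.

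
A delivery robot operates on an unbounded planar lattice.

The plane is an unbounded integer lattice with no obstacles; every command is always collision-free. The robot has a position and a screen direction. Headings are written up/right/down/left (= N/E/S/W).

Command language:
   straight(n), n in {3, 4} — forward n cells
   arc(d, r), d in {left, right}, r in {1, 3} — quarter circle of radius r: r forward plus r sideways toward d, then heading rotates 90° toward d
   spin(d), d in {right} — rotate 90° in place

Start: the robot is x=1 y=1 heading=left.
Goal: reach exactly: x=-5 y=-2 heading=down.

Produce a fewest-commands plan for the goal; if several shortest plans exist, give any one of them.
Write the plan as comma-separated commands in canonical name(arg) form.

initial: x=1 y=1 heading=left
step 1 (straight(3)): x=-2 y=1 heading=left
step 2 (arc(left, 3)): x=-5 y=-2 heading=down
nothing shorter than 2 reaches the goal.

straight(3), arc(left, 3)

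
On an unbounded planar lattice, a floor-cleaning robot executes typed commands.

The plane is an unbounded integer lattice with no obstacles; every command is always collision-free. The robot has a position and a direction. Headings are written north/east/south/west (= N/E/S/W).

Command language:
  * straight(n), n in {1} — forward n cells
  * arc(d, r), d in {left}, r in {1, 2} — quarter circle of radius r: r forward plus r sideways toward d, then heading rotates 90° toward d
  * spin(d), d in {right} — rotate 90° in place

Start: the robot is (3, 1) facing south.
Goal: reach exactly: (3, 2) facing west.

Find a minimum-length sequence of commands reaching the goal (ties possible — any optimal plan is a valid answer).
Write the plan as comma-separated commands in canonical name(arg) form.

straight(1), arc(left, 1), arc(left, 1), arc(left, 2)

from: (3, 1) facing south
step 1 (straight(1)): (3, 0) facing south
step 2 (arc(left, 1)): (4, -1) facing east
step 3 (arc(left, 1)): (5, 0) facing north
step 4 (arc(left, 2)): (3, 2) facing west
shorter routes all fall short; 4 is best.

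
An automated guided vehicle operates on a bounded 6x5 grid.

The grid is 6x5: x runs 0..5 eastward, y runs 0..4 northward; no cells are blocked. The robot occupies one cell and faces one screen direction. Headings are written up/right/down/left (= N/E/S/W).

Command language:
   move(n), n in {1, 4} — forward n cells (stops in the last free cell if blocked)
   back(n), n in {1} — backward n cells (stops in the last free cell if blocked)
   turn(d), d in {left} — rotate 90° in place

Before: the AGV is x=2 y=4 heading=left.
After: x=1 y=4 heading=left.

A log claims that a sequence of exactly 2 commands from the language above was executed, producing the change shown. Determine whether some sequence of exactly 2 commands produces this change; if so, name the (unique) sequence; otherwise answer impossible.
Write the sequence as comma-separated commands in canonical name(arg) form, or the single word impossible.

key: heading stays W — no command in the sequence turns
initial: x=2 y=4 heading=left
[1] after move(4): x=0 y=4 heading=left
[2] after back(1): x=1 y=4 heading=left
no other 2-command option fits: unique.

move(4), back(1)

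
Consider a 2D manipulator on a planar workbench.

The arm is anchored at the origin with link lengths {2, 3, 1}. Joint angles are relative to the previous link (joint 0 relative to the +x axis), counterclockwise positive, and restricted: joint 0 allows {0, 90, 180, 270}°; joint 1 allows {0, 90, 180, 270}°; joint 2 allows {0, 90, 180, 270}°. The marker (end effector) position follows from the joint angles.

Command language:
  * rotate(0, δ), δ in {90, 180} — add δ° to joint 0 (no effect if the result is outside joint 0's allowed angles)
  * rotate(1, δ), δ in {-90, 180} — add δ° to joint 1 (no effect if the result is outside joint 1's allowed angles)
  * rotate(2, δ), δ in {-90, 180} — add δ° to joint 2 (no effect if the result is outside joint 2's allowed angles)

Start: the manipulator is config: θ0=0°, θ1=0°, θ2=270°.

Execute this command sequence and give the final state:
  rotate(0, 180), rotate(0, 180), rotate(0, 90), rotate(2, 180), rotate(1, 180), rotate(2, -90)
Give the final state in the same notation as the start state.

config: θ0=90°, θ1=180°, θ2=0°

from: config: θ0=0°, θ1=0°, θ2=270°
[1] after rotate(0, 180): config: θ0=180°, θ1=0°, θ2=270°
[2] after rotate(0, 180): config: θ0=0°, θ1=0°, θ2=270°
[3] after rotate(0, 90): config: θ0=90°, θ1=0°, θ2=270°
[4] after rotate(2, 180): config: θ0=90°, θ1=0°, θ2=90°
[5] after rotate(1, 180): config: θ0=90°, θ1=180°, θ2=90°
[6] after rotate(2, -90): config: θ0=90°, θ1=180°, θ2=0°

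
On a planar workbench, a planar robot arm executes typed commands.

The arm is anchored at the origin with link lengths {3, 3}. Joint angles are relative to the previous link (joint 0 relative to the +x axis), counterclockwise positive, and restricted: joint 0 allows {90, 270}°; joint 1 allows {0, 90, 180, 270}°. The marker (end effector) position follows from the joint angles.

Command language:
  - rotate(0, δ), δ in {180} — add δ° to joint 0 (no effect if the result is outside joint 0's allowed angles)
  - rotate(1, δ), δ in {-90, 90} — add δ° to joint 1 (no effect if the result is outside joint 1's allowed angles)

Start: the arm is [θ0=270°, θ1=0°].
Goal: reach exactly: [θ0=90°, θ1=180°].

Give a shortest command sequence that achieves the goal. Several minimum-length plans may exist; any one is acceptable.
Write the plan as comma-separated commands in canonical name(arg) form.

rotate(1, -90), rotate(1, -90), rotate(0, 180)

t0: [θ0=270°, θ1=0°]
step 1 (rotate(1, -90)): [θ0=270°, θ1=270°]
step 2 (rotate(1, -90)): [θ0=270°, θ1=180°]
step 3 (rotate(0, 180)): [θ0=90°, θ1=180°]
shorter routes all fall short; 3 is best.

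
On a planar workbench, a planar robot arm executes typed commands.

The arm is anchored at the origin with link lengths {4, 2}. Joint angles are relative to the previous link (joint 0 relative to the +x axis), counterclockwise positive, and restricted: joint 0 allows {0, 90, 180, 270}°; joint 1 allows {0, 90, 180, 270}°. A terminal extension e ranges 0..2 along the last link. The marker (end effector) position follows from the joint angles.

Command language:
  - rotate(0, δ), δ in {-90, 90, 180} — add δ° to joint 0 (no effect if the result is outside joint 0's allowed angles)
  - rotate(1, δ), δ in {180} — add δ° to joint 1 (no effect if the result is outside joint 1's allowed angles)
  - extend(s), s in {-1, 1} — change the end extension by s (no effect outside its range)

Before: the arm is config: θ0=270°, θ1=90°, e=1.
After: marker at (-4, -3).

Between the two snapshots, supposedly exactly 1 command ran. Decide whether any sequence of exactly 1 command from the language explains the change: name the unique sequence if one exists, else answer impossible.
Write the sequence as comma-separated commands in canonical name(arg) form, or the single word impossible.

rotate(0, -90)

initial: config: θ0=270°, θ1=90°, e=1
1. rotate(0, -90) → config: θ0=180°, θ1=90°, e=1
no other 1-command option fits: unique.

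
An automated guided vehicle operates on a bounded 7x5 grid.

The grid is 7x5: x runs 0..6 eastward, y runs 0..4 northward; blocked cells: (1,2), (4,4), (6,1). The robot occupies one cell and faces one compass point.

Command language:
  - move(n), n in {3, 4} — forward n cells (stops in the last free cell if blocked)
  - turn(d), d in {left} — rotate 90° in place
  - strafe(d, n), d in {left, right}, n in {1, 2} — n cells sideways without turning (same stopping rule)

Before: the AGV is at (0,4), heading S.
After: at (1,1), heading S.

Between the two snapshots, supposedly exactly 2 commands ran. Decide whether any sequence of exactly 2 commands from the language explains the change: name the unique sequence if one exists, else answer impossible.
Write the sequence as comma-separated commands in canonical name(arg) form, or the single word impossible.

move(3), strafe(left, 1)

key: order matters: swapping move(3) and strafe(left, 1) lands elsewhere
start: at (0,4), heading S
t=1 move(3) ⇒ at (0,1), heading S
t=2 strafe(left, 1) ⇒ at (1,1), heading S
no other 2-command option fits: unique.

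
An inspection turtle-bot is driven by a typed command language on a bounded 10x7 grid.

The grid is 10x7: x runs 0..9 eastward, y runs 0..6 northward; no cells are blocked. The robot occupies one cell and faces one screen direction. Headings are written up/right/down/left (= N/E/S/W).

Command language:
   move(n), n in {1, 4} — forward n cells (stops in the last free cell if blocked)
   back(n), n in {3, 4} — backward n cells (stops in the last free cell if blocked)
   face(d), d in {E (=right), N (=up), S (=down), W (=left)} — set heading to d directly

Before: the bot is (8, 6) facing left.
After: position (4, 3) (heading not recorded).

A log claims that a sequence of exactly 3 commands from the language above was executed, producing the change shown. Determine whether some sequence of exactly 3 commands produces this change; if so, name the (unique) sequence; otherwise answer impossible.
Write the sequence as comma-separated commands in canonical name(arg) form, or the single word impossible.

key: order matters: swapping move(4) and back(3) lands elsewhere
initial: (8, 6) facing left
1. move(4) → (4, 6) facing left
2. face(N) → (4, 6) facing up
3. back(3) → (4, 3) facing up
no other 3-command option fits: unique.

move(4), face(N), back(3)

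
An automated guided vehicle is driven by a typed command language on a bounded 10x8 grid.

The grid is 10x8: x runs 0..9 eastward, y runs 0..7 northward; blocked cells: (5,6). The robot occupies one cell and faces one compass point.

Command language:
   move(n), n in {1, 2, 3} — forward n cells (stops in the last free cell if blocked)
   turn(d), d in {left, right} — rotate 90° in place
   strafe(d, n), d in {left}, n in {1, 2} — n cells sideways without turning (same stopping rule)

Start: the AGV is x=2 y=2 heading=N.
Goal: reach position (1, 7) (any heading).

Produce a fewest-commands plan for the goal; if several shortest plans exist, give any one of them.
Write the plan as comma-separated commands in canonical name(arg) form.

strafe(left, 1), move(2), move(3)

t0: x=2 y=2 heading=N
step 1 (strafe(left, 1)): x=1 y=2 heading=N
step 2 (move(2)): x=1 y=4 heading=N
step 3 (move(3)): x=1 y=7 heading=N
shorter routes all fall short; 3 is best.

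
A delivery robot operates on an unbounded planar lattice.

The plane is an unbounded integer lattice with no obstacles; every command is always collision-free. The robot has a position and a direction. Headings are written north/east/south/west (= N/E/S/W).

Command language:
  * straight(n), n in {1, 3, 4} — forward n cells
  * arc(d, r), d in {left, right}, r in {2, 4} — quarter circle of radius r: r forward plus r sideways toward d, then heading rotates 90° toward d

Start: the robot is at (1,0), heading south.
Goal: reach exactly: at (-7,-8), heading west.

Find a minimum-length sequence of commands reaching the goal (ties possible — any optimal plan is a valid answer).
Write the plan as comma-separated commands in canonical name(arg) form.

initial: at (1,0), heading south
t=1 arc(right, 2) ⇒ at (-1,-2), heading west
t=2 arc(left, 2) ⇒ at (-3,-4), heading south
t=3 arc(right, 4) ⇒ at (-7,-8), heading west
shorter routes all fall short; 3 is best.

arc(right, 2), arc(left, 2), arc(right, 4)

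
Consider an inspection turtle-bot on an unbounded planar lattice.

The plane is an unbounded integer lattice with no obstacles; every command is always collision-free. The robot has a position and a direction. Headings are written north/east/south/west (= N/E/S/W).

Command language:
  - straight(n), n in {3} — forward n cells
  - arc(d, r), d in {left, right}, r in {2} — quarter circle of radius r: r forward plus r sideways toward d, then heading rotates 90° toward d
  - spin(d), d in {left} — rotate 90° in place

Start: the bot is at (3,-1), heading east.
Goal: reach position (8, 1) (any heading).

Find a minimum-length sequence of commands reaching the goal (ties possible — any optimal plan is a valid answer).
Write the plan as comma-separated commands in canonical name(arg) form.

straight(3), arc(left, 2)

from: at (3,-1), heading east
1. straight(3) → at (6,-1), heading east
2. arc(left, 2) → at (8,1), heading north
shorter routes all fall short; 2 is best.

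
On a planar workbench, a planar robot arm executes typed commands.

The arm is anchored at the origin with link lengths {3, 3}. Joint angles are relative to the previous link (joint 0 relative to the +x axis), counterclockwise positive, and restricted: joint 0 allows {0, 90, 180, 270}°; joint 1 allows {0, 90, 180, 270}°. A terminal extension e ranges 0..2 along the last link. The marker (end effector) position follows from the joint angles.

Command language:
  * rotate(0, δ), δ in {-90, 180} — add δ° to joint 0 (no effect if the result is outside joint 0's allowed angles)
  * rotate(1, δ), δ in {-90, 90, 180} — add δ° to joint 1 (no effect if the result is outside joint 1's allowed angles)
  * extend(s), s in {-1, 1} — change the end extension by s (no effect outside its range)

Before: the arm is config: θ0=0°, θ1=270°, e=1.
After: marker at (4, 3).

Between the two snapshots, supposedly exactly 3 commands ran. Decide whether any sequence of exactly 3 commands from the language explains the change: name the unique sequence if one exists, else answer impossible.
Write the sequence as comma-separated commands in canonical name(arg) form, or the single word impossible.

rotate(0, -90), rotate(0, -90), rotate(0, -90)

initial: config: θ0=0°, θ1=270°, e=1
[1] after rotate(0, -90): config: θ0=270°, θ1=270°, e=1
[2] after rotate(0, -90): config: θ0=180°, θ1=270°, e=1
[3] after rotate(0, -90): config: θ0=90°, θ1=270°, e=1
all 343 alternatives checked — unique.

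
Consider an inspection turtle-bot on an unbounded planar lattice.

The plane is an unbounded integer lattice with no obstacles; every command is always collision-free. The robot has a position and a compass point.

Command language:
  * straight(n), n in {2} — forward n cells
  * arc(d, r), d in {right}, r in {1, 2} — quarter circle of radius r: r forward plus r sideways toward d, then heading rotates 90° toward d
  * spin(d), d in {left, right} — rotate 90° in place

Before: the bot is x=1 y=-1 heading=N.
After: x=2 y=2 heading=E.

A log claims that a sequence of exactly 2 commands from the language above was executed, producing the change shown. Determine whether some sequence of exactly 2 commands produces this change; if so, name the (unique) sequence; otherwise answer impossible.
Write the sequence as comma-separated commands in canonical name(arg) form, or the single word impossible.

key: position moved to (2,2) AND the heading swung to E — translation plus rotation needed
t0: x=1 y=-1 heading=N
step 1 (straight(2)): x=1 y=1 heading=N
step 2 (arc(right, 1)): x=2 y=2 heading=E
uniquely the one of 25 2-step routes that fits.

straight(2), arc(right, 1)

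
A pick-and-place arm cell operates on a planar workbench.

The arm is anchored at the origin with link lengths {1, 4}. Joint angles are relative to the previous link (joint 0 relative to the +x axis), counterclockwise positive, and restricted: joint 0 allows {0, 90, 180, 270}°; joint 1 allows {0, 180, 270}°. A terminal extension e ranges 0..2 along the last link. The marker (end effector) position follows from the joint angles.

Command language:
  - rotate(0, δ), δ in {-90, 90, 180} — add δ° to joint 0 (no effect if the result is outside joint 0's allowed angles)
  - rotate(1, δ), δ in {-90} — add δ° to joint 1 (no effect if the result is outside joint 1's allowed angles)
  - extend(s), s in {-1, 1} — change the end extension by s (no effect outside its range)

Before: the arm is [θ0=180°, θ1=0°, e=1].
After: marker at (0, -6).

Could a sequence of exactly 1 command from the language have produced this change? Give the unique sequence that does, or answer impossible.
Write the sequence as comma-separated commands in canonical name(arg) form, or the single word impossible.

t0: [θ0=180°, θ1=0°, e=1]
[1] after rotate(0, 90): [θ0=270°, θ1=0°, e=1]
uniquely the one of 6 1-step routes that fits.

rotate(0, 90)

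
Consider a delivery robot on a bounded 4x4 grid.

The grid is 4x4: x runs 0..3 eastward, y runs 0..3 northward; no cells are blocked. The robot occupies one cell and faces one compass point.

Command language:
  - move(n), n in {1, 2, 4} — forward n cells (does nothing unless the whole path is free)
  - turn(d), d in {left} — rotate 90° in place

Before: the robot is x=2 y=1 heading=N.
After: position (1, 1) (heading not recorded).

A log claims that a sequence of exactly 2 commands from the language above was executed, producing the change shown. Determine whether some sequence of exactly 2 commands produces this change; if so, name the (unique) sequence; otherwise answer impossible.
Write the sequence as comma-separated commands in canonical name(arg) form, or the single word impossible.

key: order matters: swapping turn(left) and move(1) lands elsewhere
from: x=2 y=1 heading=N
[1] after turn(left): x=2 y=1 heading=W
[2] after move(1): x=1 y=1 heading=W
all 16 alternatives checked — unique.

turn(left), move(1)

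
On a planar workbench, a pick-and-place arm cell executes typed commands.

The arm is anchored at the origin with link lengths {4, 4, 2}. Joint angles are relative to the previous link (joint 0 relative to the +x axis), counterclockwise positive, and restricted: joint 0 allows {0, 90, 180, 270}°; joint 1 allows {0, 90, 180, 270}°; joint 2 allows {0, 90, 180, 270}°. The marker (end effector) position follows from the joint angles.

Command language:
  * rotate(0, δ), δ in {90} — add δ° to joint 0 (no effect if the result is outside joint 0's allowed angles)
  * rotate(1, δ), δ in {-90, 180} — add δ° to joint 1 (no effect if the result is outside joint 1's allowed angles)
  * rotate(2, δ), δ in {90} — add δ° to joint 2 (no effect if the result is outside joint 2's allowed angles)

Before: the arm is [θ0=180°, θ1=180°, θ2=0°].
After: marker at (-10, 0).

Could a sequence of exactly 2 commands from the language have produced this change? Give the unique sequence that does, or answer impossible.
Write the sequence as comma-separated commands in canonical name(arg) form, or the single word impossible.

begin: [θ0=180°, θ1=180°, θ2=0°]
step 1 (rotate(1, -90)): [θ0=180°, θ1=90°, θ2=0°]
step 2 (rotate(1, -90)): [θ0=180°, θ1=0°, θ2=0°]
no other 2-command option fits: unique.

rotate(1, -90), rotate(1, -90)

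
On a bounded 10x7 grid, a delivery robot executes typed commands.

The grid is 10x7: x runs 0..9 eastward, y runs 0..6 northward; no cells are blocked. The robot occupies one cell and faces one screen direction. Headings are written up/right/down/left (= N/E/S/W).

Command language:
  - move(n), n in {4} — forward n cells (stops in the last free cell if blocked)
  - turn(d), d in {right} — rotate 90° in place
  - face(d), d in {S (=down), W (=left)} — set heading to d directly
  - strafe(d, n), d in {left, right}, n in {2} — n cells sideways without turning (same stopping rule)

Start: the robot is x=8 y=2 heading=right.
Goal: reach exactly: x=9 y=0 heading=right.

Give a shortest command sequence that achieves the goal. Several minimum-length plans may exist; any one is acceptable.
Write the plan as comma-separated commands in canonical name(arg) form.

strafe(right, 2), move(4)

begin: x=8 y=2 heading=right
t=1 strafe(right, 2) ⇒ x=8 y=0 heading=right
t=2 move(4) ⇒ x=9 y=0 heading=right
shorter routes all fall short; 2 is best.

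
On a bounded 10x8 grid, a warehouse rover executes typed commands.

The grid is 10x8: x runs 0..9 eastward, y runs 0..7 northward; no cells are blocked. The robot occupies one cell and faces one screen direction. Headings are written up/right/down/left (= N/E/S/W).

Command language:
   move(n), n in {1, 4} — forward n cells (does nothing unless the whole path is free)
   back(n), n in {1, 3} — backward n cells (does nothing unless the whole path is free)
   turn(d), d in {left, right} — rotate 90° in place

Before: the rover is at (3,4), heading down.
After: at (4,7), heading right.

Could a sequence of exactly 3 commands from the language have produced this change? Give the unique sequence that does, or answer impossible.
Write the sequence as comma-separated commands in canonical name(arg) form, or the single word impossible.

key: order matters: swapping back(3) and move(1) lands elsewhere
initial: at (3,4), heading down
1. back(3) → at (3,7), heading down
2. turn(left) → at (3,7), heading right
3. move(1) → at (4,7), heading right
all 216 alternatives checked — unique.

back(3), turn(left), move(1)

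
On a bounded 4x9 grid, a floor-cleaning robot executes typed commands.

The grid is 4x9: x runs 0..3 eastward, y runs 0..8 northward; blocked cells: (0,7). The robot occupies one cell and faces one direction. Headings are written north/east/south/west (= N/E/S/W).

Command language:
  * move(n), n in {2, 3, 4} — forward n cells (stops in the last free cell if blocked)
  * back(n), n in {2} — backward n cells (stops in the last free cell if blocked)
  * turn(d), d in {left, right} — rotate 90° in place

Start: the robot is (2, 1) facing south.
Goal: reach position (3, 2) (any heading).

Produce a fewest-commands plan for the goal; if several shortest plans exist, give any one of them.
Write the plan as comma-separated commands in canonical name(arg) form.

begin: (2, 1) facing south
step 1 (move(3)): (2, 0) facing south
step 2 (back(2)): (2, 2) facing south
step 3 (turn(right)): (2, 2) facing west
step 4 (back(2)): (3, 2) facing west
minimal: 4 command(s), checked below 4.

move(3), back(2), turn(right), back(2)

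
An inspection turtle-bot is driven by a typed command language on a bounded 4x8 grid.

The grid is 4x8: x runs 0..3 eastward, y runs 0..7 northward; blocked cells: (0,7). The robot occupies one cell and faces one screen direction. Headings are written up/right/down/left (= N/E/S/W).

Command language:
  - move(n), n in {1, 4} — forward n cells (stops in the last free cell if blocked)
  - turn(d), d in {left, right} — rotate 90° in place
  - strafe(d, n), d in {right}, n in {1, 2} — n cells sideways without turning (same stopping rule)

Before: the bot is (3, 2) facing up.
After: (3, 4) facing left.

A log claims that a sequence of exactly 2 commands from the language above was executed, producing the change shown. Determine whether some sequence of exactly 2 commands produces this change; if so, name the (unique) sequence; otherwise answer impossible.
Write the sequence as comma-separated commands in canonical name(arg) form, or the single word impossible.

turn(left), strafe(right, 2)

key: running strafe(right, 2) before turn(left) would end elsewhere — order is forced
start: (3, 2) facing up
step 1 (turn(left)): (3, 2) facing left
step 2 (strafe(right, 2)): (3, 4) facing left
uniquely the one of 36 2-step routes that fits.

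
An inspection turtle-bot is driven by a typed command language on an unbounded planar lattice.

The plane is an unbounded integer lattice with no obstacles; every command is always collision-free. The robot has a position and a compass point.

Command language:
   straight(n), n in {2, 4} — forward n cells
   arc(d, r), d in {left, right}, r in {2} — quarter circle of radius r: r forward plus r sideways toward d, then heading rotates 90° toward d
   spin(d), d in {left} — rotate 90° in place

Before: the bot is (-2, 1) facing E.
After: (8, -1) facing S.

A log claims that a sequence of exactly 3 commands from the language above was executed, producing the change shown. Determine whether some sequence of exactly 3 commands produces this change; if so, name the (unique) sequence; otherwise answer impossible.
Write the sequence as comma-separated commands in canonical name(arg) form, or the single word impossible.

key: position moved to (8,-1) AND the heading swung to S — translation plus rotation needed
start: (-2, 1) facing E
[1] after straight(4): (2, 1) facing E
[2] after straight(4): (6, 1) facing E
[3] after arc(right, 2): (8, -1) facing S
all 125 alternatives checked — unique.

straight(4), straight(4), arc(right, 2)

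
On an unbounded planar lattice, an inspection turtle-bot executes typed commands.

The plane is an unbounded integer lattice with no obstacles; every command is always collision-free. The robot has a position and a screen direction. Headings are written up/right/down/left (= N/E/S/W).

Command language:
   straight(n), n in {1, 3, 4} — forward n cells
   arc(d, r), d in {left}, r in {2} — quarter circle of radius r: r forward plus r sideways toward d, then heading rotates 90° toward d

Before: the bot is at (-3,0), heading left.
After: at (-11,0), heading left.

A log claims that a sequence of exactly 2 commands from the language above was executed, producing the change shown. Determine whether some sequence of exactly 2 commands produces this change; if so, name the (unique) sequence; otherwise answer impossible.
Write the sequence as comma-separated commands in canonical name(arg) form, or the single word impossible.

key: heading stays W — no command in the sequence turns
initial: at (-3,0), heading left
1. straight(4) → at (-7,0), heading left
2. straight(4) → at (-11,0), heading left
all 16 alternatives checked — unique.

straight(4), straight(4)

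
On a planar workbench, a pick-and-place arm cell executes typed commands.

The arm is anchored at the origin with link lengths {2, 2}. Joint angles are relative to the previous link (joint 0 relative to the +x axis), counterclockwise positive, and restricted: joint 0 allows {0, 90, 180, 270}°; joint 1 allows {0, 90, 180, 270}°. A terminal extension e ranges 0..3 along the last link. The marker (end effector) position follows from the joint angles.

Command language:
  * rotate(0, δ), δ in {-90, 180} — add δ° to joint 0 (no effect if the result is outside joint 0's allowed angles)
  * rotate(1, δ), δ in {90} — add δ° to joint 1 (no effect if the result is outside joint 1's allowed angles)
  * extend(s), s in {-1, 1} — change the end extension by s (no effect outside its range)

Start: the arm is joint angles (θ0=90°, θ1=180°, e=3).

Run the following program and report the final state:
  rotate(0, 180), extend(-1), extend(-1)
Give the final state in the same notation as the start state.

initial: joint angles (θ0=90°, θ1=180°, e=3)
[1] after rotate(0, 180): joint angles (θ0=270°, θ1=180°, e=3)
[2] after extend(-1): joint angles (θ0=270°, θ1=180°, e=2)
[3] after extend(-1): joint angles (θ0=270°, θ1=180°, e=1)

joint angles (θ0=270°, θ1=180°, e=1)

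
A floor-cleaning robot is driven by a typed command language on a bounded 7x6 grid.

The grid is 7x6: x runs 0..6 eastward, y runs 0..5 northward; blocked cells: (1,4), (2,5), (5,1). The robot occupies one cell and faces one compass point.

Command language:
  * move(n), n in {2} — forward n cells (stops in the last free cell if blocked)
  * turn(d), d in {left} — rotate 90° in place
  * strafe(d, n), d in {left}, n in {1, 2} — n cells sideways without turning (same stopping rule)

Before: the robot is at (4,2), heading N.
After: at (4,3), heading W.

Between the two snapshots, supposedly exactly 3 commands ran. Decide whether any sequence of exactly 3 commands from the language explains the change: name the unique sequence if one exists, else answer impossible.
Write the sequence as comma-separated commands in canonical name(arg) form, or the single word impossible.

move(2), turn(left), strafe(left, 1)

key: cell and facing (now W) both changed — the 3 commands mix motion and turning
begin: at (4,2), heading N
t=1 move(2) ⇒ at (4,4), heading N
t=2 turn(left) ⇒ at (4,4), heading W
t=3 strafe(left, 1) ⇒ at (4,3), heading W
uniquely the one of 64 3-step routes that fits.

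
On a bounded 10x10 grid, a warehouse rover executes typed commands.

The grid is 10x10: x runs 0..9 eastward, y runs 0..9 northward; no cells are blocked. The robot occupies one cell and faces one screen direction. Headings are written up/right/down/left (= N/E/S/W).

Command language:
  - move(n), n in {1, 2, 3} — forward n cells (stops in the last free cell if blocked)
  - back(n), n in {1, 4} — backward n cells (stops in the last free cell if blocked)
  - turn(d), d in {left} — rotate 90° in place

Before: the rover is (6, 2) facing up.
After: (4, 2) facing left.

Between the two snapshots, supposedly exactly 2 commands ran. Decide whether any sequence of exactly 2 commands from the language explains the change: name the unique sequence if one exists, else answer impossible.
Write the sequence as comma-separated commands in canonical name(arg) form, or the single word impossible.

key: cell and facing (now W) both changed — the 2 commands mix motion and turning
from: (6, 2) facing up
1. turn(left) → (6, 2) facing left
2. move(2) → (4, 2) facing left
uniquely the one of 36 2-step routes that fits.

turn(left), move(2)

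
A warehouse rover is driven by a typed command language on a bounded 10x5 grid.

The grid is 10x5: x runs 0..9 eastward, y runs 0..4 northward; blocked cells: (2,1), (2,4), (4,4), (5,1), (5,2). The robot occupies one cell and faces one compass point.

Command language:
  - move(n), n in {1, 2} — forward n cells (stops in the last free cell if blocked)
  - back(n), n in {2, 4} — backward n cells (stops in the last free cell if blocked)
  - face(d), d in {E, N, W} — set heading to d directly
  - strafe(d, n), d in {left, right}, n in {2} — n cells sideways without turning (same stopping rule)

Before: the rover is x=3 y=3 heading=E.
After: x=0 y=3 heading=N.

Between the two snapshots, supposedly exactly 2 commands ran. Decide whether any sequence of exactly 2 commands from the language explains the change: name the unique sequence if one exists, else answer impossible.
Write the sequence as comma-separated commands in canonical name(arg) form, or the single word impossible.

back(4), face(N)

key: back(4) runs into the grid edge before its full distance
from: x=3 y=3 heading=E
t=1 back(4) ⇒ x=0 y=3 heading=E
t=2 face(N) ⇒ x=0 y=3 heading=N
all 81 alternatives checked — unique.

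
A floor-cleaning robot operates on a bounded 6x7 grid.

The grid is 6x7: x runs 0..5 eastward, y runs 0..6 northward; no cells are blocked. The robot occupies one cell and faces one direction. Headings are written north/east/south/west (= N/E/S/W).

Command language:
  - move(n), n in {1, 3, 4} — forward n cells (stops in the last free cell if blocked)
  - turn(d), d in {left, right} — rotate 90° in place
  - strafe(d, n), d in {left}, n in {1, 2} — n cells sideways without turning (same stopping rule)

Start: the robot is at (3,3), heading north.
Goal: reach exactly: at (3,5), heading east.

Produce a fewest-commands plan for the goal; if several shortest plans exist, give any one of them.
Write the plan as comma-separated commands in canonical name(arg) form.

start: at (3,3), heading north
1. turn(right) → at (3,3), heading east
2. strafe(left, 2) → at (3,5), heading east
shorter routes all fall short; 2 is best.

turn(right), strafe(left, 2)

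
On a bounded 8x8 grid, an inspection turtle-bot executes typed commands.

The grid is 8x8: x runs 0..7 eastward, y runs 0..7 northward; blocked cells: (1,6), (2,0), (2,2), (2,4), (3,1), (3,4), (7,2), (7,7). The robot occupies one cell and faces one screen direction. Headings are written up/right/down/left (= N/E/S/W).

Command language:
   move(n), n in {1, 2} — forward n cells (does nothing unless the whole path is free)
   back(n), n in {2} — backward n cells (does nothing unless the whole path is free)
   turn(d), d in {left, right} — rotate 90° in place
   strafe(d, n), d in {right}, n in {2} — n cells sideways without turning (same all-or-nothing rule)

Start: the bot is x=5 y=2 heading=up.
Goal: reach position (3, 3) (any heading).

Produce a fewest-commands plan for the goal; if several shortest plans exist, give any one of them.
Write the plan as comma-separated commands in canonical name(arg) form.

initial: x=5 y=2 heading=up
step 1 (move(1)): x=5 y=3 heading=up
step 2 (turn(left)): x=5 y=3 heading=left
step 3 (move(2)): x=3 y=3 heading=left
shorter routes all fall short; 3 is best.

move(1), turn(left), move(2)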